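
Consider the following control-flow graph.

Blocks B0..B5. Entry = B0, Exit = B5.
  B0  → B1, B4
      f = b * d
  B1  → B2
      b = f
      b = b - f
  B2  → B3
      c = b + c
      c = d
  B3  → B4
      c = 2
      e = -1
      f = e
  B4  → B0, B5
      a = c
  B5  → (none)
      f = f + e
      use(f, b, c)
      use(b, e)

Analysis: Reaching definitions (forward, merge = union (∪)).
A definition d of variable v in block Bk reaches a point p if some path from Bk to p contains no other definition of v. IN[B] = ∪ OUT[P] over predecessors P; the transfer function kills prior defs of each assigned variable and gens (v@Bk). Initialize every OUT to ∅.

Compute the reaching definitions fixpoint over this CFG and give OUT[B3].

Answer: {a@B4, b@B1, c@B3, e@B3, f@B3}

Derivation:
Fixpoint table:
  B0:   IN={a@B4, b@B1, c@B3, e@B3, f@B0, f@B3}   OUT={a@B4, b@B1, c@B3, e@B3, f@B0}
  B1:   IN={a@B4, b@B1, c@B3, e@B3, f@B0}   OUT={a@B4, b@B1, c@B3, e@B3, f@B0}
  B2:   IN={a@B4, b@B1, c@B3, e@B3, f@B0}   OUT={a@B4, b@B1, c@B2, e@B3, f@B0}
  B3:   IN={a@B4, b@B1, c@B2, e@B3, f@B0}   OUT={a@B4, b@B1, c@B3, e@B3, f@B3}
  B4:   IN={a@B4, b@B1, c@B3, e@B3, f@B0, f@B3}   OUT={a@B4, b@B1, c@B3, e@B3, f@B0, f@B3}
  B5:   IN={a@B4, b@B1, c@B3, e@B3, f@B0, f@B3}   OUT={a@B4, b@B1, c@B3, e@B3, f@B5}

Merge at B3: IN[B3] = OUT[B2] = {a@B4, b@B1, c@B2, e@B3, f@B0}
Applying B3's transfer function to that IN value gives OUT[B3] (row B3 above).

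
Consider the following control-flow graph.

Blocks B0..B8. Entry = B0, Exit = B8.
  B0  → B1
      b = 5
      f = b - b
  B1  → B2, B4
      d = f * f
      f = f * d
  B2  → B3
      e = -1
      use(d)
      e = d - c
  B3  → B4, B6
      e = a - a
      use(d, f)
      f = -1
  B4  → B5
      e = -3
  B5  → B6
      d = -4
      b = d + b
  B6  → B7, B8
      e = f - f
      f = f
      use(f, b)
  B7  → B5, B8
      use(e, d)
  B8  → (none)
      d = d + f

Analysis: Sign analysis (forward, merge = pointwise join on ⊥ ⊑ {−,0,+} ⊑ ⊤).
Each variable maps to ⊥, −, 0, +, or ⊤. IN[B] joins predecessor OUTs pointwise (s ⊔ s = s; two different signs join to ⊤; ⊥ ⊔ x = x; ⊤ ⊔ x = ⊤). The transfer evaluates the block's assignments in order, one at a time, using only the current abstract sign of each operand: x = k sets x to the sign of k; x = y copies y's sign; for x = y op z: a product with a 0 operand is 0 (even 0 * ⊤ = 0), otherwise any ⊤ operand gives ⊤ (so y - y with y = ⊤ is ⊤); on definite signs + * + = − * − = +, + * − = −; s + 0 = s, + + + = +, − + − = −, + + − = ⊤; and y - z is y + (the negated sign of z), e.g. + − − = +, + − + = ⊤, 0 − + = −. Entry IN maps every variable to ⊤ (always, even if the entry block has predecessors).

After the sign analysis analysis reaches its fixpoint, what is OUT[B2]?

Answer: {a: ⊤, b: +, c: ⊤, d: ⊤, e: ⊤, f: ⊤}

Trace:
Converged values:
  B0:  IN=(all ⊤)  OUT={b:+; rest ⊤}
  B1:  IN={b:+; rest ⊤}  OUT={b:+; rest ⊤}
  B2:  IN={b:+; rest ⊤}  OUT={b:+; rest ⊤}
  B3:  IN={b:+; rest ⊤}  OUT={b:+, f:-; rest ⊤}
  B4:  IN={b:+; rest ⊤}  OUT={b:+, e:-; rest ⊤}
  B5:  IN=(all ⊤)  OUT={d:-; rest ⊤}
  B6:  IN=(all ⊤)  OUT=(all ⊤)
  B7:  IN=(all ⊤)  OUT=(all ⊤)
  B8:  IN=(all ⊤)  OUT=(all ⊤)

Merge at B2: IN[B2] = OUT[B1] = {a: ⊤, b: +, c: ⊤, d: ⊤, e: ⊤, f: ⊤}
Applying B2's transfer function to that IN value gives OUT[B2] (row B2 above).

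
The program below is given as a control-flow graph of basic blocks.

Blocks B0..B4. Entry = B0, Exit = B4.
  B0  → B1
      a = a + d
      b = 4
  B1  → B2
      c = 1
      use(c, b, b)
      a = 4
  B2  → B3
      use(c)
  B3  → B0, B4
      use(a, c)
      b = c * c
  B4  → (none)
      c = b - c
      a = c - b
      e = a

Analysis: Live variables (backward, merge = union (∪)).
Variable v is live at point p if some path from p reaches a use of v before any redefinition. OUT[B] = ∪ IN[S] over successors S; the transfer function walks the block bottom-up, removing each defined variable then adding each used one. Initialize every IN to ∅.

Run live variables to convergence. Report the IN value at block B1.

Fixpoint table:
  B0:   IN={a, d}   OUT={b, d}
  B1:   IN={b, d}   OUT={a, c, d}
  B2:   IN={a, c, d}   OUT={a, c, d}
  B3:   IN={a, c, d}   OUT={a, b, c, d}
  B4:   IN={b, c}   OUT={}

Merge at B1: OUT[B1] = IN[B2] = {a, c, d}
Applying B1's transfer function to that OUT value gives IN[B1] (row B1 above).

Answer: {b, d}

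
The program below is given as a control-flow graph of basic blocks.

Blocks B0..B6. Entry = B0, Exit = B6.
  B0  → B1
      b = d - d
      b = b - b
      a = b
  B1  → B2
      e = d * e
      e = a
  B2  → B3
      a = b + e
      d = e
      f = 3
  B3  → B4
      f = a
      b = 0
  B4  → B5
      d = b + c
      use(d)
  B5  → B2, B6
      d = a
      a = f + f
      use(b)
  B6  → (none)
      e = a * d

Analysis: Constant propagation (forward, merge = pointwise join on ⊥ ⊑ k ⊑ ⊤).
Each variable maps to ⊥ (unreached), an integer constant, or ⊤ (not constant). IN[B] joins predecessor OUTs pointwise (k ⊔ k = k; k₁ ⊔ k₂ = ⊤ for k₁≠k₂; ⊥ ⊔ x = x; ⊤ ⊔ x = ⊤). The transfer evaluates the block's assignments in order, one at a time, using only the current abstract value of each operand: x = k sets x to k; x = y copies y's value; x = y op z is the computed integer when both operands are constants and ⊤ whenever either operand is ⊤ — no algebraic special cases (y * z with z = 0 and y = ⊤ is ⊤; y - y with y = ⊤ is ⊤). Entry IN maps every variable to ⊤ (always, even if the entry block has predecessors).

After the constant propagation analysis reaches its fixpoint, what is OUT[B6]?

Fixpoint table:
  B0:   IN=(all ⊤)   OUT=(all ⊤)
  B1:   IN=(all ⊤)   OUT=(all ⊤)
  B2:   IN=(all ⊤)   OUT={f:3; rest ⊤}
  B3:   IN={f:3; rest ⊤}   OUT={b:0; rest ⊤}
  B4:   IN={b:0; rest ⊤}   OUT={b:0; rest ⊤}
  B5:   IN={b:0; rest ⊤}   OUT={b:0; rest ⊤}
  B6:   IN={b:0; rest ⊤}   OUT={b:0; rest ⊤}

Merge at B6: IN[B6] = OUT[B5] = {a: ⊤, b: 0, c: ⊤, d: ⊤, e: ⊤, f: ⊤}
Applying B6's transfer function to that IN value gives OUT[B6] (row B6 above).

Answer: {a: ⊤, b: 0, c: ⊤, d: ⊤, e: ⊤, f: ⊤}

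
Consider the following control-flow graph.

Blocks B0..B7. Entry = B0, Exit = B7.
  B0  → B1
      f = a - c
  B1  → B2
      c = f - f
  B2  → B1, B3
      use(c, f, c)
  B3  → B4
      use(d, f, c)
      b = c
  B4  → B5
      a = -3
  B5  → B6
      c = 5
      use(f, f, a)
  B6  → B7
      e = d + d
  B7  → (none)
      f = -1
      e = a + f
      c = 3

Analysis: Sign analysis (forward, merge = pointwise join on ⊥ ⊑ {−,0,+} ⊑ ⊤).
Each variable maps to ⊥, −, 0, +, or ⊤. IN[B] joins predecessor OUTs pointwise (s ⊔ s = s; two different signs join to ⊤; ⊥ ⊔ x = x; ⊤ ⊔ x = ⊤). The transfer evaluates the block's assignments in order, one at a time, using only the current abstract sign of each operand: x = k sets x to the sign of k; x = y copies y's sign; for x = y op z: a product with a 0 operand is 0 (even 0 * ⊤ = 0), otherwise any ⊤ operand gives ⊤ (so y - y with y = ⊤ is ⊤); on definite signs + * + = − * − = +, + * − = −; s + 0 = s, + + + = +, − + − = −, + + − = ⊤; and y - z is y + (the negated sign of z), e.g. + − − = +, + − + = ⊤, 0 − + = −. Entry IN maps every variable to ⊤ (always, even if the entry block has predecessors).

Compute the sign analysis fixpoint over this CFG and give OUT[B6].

Fixpoint table:
  B0:   IN=(all ⊤)   OUT=(all ⊤)
  B1:   IN=(all ⊤)   OUT=(all ⊤)
  B2:   IN=(all ⊤)   OUT=(all ⊤)
  B3:   IN=(all ⊤)   OUT=(all ⊤)
  B4:   IN=(all ⊤)   OUT={a:-; rest ⊤}
  B5:   IN={a:-; rest ⊤}   OUT={a:-, c:+; rest ⊤}
  B6:   IN={a:-, c:+; rest ⊤}   OUT={a:-, c:+; rest ⊤}
  B7:   IN={a:-, c:+; rest ⊤}   OUT={a:-, c:+, e:-, f:-; rest ⊤}

Merge at B6: IN[B6] = OUT[B5] = {a: -, b: ⊤, c: +, d: ⊤, e: ⊤, f: ⊤}
Applying B6's transfer function to that IN value gives OUT[B6] (row B6 above).

Answer: {a: -, b: ⊤, c: +, d: ⊤, e: ⊤, f: ⊤}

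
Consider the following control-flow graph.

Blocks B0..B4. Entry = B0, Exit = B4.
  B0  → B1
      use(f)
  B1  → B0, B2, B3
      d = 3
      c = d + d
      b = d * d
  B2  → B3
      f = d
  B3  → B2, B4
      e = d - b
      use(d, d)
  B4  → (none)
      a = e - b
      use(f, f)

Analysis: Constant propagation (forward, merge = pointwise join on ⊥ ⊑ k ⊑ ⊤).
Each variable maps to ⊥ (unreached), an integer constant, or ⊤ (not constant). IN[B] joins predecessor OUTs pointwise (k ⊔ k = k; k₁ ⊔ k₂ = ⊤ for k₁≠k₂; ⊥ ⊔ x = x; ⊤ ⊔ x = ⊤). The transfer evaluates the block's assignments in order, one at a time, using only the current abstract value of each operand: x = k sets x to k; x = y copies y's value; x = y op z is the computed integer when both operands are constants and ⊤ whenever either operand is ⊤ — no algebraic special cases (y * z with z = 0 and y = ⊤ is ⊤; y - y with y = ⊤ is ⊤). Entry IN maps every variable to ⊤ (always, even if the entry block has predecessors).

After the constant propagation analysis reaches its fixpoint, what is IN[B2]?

Per-block solution:
  B0: | IN=(all ⊤) | OUT=(all ⊤)
  B1: | IN=(all ⊤) | OUT={b:9, c:6, d:3; rest ⊤}
  B2: | IN={b:9, c:6, d:3; rest ⊤} | OUT={b:9, c:6, d:3, f:3; rest ⊤}
  B3: | IN={b:9, c:6, d:3; rest ⊤} | OUT={b:9, c:6, d:3, e:-6; rest ⊤}
  B4: | IN={b:9, c:6, d:3, e:-6; rest ⊤} | OUT={a:-15, b:9, c:6, d:3, e:-6; rest ⊤}

Merge at B2: IN[B2] = OUT[B1] ⊔ OUT[B3] = {a: ⊤, b: 9, c: 6, d: 3, e: ⊤, f: ⊤}

Answer: {a: ⊤, b: 9, c: 6, d: 3, e: ⊤, f: ⊤}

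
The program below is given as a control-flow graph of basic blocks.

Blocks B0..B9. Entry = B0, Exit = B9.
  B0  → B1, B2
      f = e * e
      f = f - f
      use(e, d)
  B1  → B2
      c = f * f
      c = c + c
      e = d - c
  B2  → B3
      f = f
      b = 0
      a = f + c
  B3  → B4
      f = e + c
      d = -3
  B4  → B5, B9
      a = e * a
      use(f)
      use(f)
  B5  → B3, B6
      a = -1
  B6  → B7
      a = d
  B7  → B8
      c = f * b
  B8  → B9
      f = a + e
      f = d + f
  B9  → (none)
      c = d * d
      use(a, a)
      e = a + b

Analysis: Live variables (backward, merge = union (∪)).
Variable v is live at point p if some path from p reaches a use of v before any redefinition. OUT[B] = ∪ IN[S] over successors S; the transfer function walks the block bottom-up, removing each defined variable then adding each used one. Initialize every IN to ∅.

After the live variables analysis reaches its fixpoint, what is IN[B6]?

Answer: {b, d, e, f}

Working:
Fixpoint table:
  B0: | IN={c, d, e} | OUT={c, d, e, f}
  B1: | IN={d, f} | OUT={c, e, f}
  B2: | IN={c, e, f} | OUT={a, b, c, e}
  B3: | IN={a, b, c, e} | OUT={a, b, c, d, e, f}
  B4: | IN={a, b, c, d, e, f} | OUT={a, b, c, d, e, f}
  B5: | IN={b, c, d, e, f} | OUT={a, b, c, d, e, f}
  B6: | IN={b, d, e, f} | OUT={a, b, d, e, f}
  B7: | IN={a, b, d, e, f} | OUT={a, b, d, e}
  B8: | IN={a, b, d, e} | OUT={a, b, d}
  B9: | IN={a, b, d} | OUT={}

Merge at B6: OUT[B6] = IN[B7] = {a, b, d, e, f}
Applying B6's transfer function to that OUT value gives IN[B6] (row B6 above).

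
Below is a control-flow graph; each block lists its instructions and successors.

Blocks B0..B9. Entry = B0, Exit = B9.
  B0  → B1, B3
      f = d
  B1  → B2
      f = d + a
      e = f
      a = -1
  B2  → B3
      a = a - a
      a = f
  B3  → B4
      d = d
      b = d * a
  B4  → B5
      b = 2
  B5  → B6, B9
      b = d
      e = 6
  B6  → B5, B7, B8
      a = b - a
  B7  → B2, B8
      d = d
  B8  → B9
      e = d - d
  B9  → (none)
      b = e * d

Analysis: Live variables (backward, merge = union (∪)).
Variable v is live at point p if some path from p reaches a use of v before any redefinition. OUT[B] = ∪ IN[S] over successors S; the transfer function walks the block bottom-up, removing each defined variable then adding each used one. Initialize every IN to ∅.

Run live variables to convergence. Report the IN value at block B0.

Per-block solution:
  B0:  IN={a, d}  OUT={a, d, f}
  B1:  IN={a, d}  OUT={a, d, f}
  B2:  IN={a, d, f}  OUT={a, d, f}
  B3:  IN={a, d, f}  OUT={a, d, f}
  B4:  IN={a, d, f}  OUT={a, d, f}
  B5:  IN={a, d, f}  OUT={a, b, d, e, f}
  B6:  IN={a, b, d, f}  OUT={a, d, f}
  B7:  IN={a, d, f}  OUT={a, d, f}
  B8:  IN={d}  OUT={d, e}
  B9:  IN={d, e}  OUT={}

Merge at B0: OUT[B0] = IN[B1] ⊔ IN[B3] = {a, d, f}
Applying B0's transfer function to that OUT value gives IN[B0] (row B0 above).

Answer: {a, d}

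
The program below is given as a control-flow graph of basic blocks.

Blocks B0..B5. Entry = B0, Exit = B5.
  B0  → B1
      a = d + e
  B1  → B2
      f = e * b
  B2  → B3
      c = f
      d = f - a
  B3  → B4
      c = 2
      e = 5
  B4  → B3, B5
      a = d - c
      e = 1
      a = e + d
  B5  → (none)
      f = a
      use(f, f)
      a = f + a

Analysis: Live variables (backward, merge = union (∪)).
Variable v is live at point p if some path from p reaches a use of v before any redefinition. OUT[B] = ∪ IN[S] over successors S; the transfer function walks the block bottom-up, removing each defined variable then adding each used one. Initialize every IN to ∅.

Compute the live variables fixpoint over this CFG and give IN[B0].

Per-block solution:
  B0: | IN={b, d, e} | OUT={a, b, e}
  B1: | IN={a, b, e} | OUT={a, f}
  B2: | IN={a, f} | OUT={d}
  B3: | IN={d} | OUT={c, d}
  B4: | IN={c, d} | OUT={a, d}
  B5: | IN={a} | OUT={}

Merge at B0: OUT[B0] = IN[B1] = {a, b, e}
Applying B0's transfer function to that OUT value gives IN[B0] (row B0 above).

Answer: {b, d, e}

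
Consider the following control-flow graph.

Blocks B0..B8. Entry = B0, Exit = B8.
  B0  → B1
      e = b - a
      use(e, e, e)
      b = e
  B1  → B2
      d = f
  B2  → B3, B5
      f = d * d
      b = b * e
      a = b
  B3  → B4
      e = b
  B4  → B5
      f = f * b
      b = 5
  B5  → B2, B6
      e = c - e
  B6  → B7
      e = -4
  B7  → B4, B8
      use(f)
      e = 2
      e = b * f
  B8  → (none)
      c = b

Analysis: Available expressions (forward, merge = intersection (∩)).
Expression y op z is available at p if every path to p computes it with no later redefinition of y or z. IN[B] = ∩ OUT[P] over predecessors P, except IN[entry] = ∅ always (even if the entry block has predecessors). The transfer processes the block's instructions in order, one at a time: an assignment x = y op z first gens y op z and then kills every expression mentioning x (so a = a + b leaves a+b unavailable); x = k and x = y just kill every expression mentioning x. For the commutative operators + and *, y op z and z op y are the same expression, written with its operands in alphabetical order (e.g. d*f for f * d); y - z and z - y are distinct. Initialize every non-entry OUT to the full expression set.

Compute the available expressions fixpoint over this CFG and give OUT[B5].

Fixpoint table:
  B0:  IN={}  OUT={}
  B1:  IN={}  OUT={}
  B2:  IN={}  OUT={d*d}
  B3:  IN={d*d}  OUT={d*d}
  B4:  IN={d*d}  OUT={d*d}
  B5:  IN={d*d}  OUT={d*d}
  B6:  IN={d*d}  OUT={d*d}
  B7:  IN={d*d}  OUT={b*f, d*d}
  B8:  IN={b*f, d*d}  OUT={b*f, d*d}

Merge at B5: IN[B5] = OUT[B2] ∩ OUT[B4] = {d*d}
Applying B5's transfer function to that IN value gives OUT[B5] (row B5 above).

Answer: {d*d}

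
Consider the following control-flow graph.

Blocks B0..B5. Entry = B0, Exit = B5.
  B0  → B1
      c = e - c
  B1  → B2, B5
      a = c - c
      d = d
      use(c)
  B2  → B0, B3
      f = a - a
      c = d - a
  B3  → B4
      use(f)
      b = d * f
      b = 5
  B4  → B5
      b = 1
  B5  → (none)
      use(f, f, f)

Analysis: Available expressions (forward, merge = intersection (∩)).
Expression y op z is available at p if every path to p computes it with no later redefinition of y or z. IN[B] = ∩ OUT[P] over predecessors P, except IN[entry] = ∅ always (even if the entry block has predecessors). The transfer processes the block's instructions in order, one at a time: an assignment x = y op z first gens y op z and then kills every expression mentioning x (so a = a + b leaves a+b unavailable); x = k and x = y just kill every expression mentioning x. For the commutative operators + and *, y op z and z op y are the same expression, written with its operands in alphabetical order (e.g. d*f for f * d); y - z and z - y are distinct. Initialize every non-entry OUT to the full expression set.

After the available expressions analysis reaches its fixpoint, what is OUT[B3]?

Fixpoint table:
  B0:  IN={}  OUT={}
  B1:  IN={}  OUT={c-c}
  B2:  IN={c-c}  OUT={a-a, d-a}
  B3:  IN={a-a, d-a}  OUT={a-a, d*f, d-a}
  B4:  IN={a-a, d*f, d-a}  OUT={a-a, d*f, d-a}
  B5:  IN={}  OUT={}

Merge at B3: IN[B3] = OUT[B2] = {a-a, d-a}
Applying B3's transfer function to that IN value gives OUT[B3] (row B3 above).

Answer: {a-a, d*f, d-a}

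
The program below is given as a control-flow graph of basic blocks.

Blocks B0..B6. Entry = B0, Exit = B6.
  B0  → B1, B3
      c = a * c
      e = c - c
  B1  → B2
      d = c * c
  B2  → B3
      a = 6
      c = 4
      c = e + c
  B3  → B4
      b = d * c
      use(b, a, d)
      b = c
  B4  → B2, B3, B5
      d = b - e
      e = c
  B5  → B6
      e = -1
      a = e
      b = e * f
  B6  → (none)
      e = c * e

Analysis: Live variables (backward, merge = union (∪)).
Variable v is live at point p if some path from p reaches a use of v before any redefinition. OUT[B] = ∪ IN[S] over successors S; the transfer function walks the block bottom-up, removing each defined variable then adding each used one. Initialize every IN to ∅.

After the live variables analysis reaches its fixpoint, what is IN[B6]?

Fixpoint table:
  B0: | IN={a, c, d, f} | OUT={a, c, d, e, f}
  B1: | IN={c, e, f} | OUT={d, e, f}
  B2: | IN={d, e, f} | OUT={a, c, d, e, f}
  B3: | IN={a, c, d, e, f} | OUT={a, b, c, e, f}
  B4: | IN={a, b, c, e, f} | OUT={a, c, d, e, f}
  B5: | IN={c, f} | OUT={c, e}
  B6: | IN={c, e} | OUT={}

B6 is the boundary node: OUT[B6] = {}
Applying B6's transfer function to that OUT value gives IN[B6] (row B6 above).

Answer: {c, e}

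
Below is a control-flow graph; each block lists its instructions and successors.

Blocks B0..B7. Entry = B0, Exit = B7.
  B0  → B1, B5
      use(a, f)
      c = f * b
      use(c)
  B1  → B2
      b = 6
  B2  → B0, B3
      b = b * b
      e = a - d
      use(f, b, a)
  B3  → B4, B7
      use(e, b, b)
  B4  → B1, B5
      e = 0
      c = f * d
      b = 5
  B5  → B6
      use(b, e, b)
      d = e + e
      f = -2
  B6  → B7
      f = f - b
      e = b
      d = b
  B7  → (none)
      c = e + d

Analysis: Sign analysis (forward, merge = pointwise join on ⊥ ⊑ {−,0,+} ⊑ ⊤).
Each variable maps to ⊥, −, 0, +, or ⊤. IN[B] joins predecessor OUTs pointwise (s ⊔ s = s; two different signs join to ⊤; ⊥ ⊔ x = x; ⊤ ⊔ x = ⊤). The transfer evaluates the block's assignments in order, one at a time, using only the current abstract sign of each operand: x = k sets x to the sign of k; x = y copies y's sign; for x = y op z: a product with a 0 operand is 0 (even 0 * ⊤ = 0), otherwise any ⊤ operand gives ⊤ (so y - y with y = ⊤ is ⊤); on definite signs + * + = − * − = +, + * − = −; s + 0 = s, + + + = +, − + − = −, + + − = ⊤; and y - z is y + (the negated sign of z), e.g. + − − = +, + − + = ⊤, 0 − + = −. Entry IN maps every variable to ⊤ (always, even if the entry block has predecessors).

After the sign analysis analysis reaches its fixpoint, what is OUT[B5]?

Answer: {a: ⊤, b: ⊤, c: ⊤, d: ⊤, e: ⊤, f: -}

Derivation:
Fixpoint table:
  B0:   IN=(all ⊤)   OUT=(all ⊤)
  B1:   IN=(all ⊤)   OUT={b:+; rest ⊤}
  B2:   IN={b:+; rest ⊤}   OUT={b:+; rest ⊤}
  B3:   IN={b:+; rest ⊤}   OUT={b:+; rest ⊤}
  B4:   IN={b:+; rest ⊤}   OUT={b:+, e:0; rest ⊤}
  B5:   IN=(all ⊤)   OUT={f:-; rest ⊤}
  B6:   IN={f:-; rest ⊤}   OUT=(all ⊤)
  B7:   IN=(all ⊤)   OUT=(all ⊤)

Merge at B5: IN[B5] = OUT[B0] ⊔ OUT[B4] = {a: ⊤, b: ⊤, c: ⊤, d: ⊤, e: ⊤, f: ⊤}
Applying B5's transfer function to that IN value gives OUT[B5] (row B5 above).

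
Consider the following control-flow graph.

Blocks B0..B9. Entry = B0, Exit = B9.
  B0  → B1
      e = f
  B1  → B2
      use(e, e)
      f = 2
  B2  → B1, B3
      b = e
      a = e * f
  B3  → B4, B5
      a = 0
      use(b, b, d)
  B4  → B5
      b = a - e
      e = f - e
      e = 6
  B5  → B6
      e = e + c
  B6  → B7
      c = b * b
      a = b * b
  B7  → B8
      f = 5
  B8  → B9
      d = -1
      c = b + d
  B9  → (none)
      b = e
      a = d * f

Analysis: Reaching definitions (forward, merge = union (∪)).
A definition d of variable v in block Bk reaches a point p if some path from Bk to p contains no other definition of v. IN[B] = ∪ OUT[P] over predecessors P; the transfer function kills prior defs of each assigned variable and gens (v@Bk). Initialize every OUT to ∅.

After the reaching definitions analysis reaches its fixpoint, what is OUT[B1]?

Converged values:
  B0:  IN={}  OUT={e@B0}
  B1:  IN={a@B2, b@B2, e@B0, f@B1}  OUT={a@B2, b@B2, e@B0, f@B1}
  B2:  IN={a@B2, b@B2, e@B0, f@B1}  OUT={a@B2, b@B2, e@B0, f@B1}
  B3:  IN={a@B2, b@B2, e@B0, f@B1}  OUT={a@B3, b@B2, e@B0, f@B1}
  B4:  IN={a@B3, b@B2, e@B0, f@B1}  OUT={a@B3, b@B4, e@B4, f@B1}
  B5:  IN={a@B3, b@B2, b@B4, e@B0, e@B4, f@B1}  OUT={a@B3, b@B2, b@B4, e@B5, f@B1}
  B6:  IN={a@B3, b@B2, b@B4, e@B5, f@B1}  OUT={a@B6, b@B2, b@B4, c@B6, e@B5, f@B1}
  B7:  IN={a@B6, b@B2, b@B4, c@B6, e@B5, f@B1}  OUT={a@B6, b@B2, b@B4, c@B6, e@B5, f@B7}
  B8:  IN={a@B6, b@B2, b@B4, c@B6, e@B5, f@B7}  OUT={a@B6, b@B2, b@B4, c@B8, d@B8, e@B5, f@B7}
  B9:  IN={a@B6, b@B2, b@B4, c@B8, d@B8, e@B5, f@B7}  OUT={a@B9, b@B9, c@B8, d@B8, e@B5, f@B7}

Merge at B1: IN[B1] = OUT[B0] ⊔ OUT[B2] = {a@B2, b@B2, e@B0, f@B1}
Applying B1's transfer function to that IN value gives OUT[B1] (row B1 above).

Answer: {a@B2, b@B2, e@B0, f@B1}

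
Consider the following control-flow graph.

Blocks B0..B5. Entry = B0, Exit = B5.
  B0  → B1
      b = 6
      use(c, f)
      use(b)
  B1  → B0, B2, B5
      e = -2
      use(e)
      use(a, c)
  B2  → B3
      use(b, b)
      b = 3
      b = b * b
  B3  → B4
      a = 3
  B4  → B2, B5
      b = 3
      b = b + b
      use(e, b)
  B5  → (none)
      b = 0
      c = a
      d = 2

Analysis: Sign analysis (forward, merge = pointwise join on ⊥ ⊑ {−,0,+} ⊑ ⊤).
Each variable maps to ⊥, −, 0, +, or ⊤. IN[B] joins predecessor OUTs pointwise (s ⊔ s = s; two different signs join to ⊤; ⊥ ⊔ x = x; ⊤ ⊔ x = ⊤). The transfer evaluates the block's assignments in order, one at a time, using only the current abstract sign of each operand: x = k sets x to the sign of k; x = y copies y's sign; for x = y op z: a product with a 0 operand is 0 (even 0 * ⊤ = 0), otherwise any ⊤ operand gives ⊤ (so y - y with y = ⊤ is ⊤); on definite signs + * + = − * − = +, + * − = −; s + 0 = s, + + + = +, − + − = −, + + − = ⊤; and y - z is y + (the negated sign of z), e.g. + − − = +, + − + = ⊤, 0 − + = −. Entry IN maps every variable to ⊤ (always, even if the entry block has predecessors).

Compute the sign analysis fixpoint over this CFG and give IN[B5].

Converged values:
  B0: | IN=(all ⊤) | OUT={b:+; rest ⊤}
  B1: | IN={b:+; rest ⊤} | OUT={b:+, e:-; rest ⊤}
  B2: | IN={b:+, e:-; rest ⊤} | OUT={b:+, e:-; rest ⊤}
  B3: | IN={b:+, e:-; rest ⊤} | OUT={a:+, b:+, e:-; rest ⊤}
  B4: | IN={a:+, b:+, e:-; rest ⊤} | OUT={a:+, b:+, e:-; rest ⊤}
  B5: | IN={b:+, e:-; rest ⊤} | OUT={b:0, d:+, e:-; rest ⊤}

Merge at B5: IN[B5] = OUT[B1] ⊔ OUT[B4] = {a: ⊤, b: +, c: ⊤, d: ⊤, e: -, f: ⊤}

Answer: {a: ⊤, b: +, c: ⊤, d: ⊤, e: -, f: ⊤}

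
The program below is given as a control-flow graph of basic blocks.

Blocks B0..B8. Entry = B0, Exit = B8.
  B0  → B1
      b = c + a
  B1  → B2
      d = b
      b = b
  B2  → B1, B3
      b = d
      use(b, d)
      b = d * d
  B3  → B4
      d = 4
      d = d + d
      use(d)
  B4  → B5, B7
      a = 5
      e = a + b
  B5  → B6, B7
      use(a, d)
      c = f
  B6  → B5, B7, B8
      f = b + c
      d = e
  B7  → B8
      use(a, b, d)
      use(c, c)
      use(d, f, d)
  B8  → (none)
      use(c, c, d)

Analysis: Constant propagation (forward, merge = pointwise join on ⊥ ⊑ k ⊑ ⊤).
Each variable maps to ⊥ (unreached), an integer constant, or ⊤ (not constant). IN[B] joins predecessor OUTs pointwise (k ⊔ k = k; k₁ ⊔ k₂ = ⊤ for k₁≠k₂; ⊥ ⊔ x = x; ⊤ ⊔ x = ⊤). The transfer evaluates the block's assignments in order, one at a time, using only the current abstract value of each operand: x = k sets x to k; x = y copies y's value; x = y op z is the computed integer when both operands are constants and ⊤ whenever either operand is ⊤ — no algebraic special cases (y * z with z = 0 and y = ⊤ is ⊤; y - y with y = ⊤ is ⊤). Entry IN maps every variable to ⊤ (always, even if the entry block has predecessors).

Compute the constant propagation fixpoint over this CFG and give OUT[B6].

Fixpoint table:
  B0: | IN=(all ⊤) | OUT=(all ⊤)
  B1: | IN=(all ⊤) | OUT=(all ⊤)
  B2: | IN=(all ⊤) | OUT=(all ⊤)
  B3: | IN=(all ⊤) | OUT={d:8; rest ⊤}
  B4: | IN={d:8; rest ⊤} | OUT={a:5, d:8; rest ⊤}
  B5: | IN={a:5; rest ⊤} | OUT={a:5; rest ⊤}
  B6: | IN={a:5; rest ⊤} | OUT={a:5; rest ⊤}
  B7: | IN={a:5; rest ⊤} | OUT={a:5; rest ⊤}
  B8: | IN={a:5; rest ⊤} | OUT={a:5; rest ⊤}

Merge at B6: IN[B6] = OUT[B5] = {a: 5, b: ⊤, c: ⊤, d: ⊤, e: ⊤, f: ⊤}
Applying B6's transfer function to that IN value gives OUT[B6] (row B6 above).

Answer: {a: 5, b: ⊤, c: ⊤, d: ⊤, e: ⊤, f: ⊤}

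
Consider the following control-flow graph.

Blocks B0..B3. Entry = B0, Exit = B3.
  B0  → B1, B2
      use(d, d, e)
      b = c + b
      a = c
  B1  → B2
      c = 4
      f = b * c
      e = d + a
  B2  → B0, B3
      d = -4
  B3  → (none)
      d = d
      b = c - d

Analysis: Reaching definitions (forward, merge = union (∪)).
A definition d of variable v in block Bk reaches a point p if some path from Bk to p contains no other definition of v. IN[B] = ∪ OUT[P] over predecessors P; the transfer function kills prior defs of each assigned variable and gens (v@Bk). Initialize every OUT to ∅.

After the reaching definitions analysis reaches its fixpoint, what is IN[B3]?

Converged values:
  B0: | IN={a@B0, b@B0, c@B1, d@B2, e@B1, f@B1} | OUT={a@B0, b@B0, c@B1, d@B2, e@B1, f@B1}
  B1: | IN={a@B0, b@B0, c@B1, d@B2, e@B1, f@B1} | OUT={a@B0, b@B0, c@B1, d@B2, e@B1, f@B1}
  B2: | IN={a@B0, b@B0, c@B1, d@B2, e@B1, f@B1} | OUT={a@B0, b@B0, c@B1, d@B2, e@B1, f@B1}
  B3: | IN={a@B0, b@B0, c@B1, d@B2, e@B1, f@B1} | OUT={a@B0, b@B3, c@B1, d@B3, e@B1, f@B1}

Merge at B3: IN[B3] = OUT[B2] = {a@B0, b@B0, c@B1, d@B2, e@B1, f@B1}

Answer: {a@B0, b@B0, c@B1, d@B2, e@B1, f@B1}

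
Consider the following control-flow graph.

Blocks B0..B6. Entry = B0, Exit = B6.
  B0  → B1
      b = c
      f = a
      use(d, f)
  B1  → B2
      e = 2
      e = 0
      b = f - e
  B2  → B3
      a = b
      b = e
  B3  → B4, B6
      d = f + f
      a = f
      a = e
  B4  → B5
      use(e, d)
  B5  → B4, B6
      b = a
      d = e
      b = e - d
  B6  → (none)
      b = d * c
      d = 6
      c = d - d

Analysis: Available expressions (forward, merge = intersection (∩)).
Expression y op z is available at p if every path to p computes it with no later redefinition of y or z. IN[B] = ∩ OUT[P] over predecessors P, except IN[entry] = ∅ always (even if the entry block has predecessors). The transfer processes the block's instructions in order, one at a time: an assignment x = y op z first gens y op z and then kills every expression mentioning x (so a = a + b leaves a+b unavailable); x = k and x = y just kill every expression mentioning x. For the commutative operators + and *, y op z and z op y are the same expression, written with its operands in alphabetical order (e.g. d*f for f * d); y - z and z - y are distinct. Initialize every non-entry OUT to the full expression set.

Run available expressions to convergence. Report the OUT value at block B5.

Answer: {e-d, f+f, f-e}

Working:
Converged values:
  B0:   IN={}   OUT={}
  B1:   IN={}   OUT={f-e}
  B2:   IN={f-e}   OUT={f-e}
  B3:   IN={f-e}   OUT={f+f, f-e}
  B4:   IN={f+f, f-e}   OUT={f+f, f-e}
  B5:   IN={f+f, f-e}   OUT={e-d, f+f, f-e}
  B6:   IN={f+f, f-e}   OUT={d-d, f+f, f-e}

Merge at B5: IN[B5] = OUT[B4] = {f+f, f-e}
Applying B5's transfer function to that IN value gives OUT[B5] (row B5 above).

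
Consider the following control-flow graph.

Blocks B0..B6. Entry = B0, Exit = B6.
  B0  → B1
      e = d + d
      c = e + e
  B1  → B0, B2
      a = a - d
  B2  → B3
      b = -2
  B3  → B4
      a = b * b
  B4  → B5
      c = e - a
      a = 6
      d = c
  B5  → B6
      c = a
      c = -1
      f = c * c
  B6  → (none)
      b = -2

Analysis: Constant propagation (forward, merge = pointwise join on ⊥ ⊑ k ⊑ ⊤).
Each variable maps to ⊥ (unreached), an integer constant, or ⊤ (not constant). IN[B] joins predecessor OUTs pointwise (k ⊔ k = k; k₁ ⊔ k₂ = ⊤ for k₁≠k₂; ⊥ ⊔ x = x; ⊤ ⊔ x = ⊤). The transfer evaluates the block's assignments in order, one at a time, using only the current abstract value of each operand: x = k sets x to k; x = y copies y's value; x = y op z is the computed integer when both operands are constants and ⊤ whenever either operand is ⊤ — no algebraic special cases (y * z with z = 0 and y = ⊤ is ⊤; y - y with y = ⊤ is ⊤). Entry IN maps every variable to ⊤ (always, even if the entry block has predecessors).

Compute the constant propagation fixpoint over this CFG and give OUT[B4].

Converged values:
  B0: | IN=(all ⊤) | OUT=(all ⊤)
  B1: | IN=(all ⊤) | OUT=(all ⊤)
  B2: | IN=(all ⊤) | OUT={b:-2; rest ⊤}
  B3: | IN={b:-2; rest ⊤} | OUT={a:4, b:-2; rest ⊤}
  B4: | IN={a:4, b:-2; rest ⊤} | OUT={a:6, b:-2; rest ⊤}
  B5: | IN={a:6, b:-2; rest ⊤} | OUT={a:6, b:-2, c:-1, f:1; rest ⊤}
  B6: | IN={a:6, b:-2, c:-1, f:1; rest ⊤} | OUT={a:6, b:-2, c:-1, f:1; rest ⊤}

Merge at B4: IN[B4] = OUT[B3] = {a: 4, b: -2, c: ⊤, d: ⊤, e: ⊤, f: ⊤}
Applying B4's transfer function to that IN value gives OUT[B4] (row B4 above).

Answer: {a: 6, b: -2, c: ⊤, d: ⊤, e: ⊤, f: ⊤}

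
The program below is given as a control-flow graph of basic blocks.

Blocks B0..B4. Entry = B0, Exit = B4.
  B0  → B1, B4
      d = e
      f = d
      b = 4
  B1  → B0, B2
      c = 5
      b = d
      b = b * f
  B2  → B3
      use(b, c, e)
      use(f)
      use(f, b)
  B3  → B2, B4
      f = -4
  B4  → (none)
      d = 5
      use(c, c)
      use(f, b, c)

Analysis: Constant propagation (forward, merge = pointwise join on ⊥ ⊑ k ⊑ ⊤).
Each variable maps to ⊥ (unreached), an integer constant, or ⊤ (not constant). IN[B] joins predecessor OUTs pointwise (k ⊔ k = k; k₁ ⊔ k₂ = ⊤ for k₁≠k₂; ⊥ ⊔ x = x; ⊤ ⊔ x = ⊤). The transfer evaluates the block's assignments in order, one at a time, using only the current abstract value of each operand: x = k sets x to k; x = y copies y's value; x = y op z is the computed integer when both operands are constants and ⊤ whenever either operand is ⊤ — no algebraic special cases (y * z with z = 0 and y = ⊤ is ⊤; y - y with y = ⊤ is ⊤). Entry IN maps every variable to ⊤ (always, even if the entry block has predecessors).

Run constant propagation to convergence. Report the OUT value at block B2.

Per-block solution:
  B0: | IN=(all ⊤) | OUT={b:4; rest ⊤}
  B1: | IN={b:4; rest ⊤} | OUT={c:5; rest ⊤}
  B2: | IN={c:5; rest ⊤} | OUT={c:5; rest ⊤}
  B3: | IN={c:5; rest ⊤} | OUT={c:5, f:-4; rest ⊤}
  B4: | IN=(all ⊤) | OUT={d:5; rest ⊤}

Merge at B2: IN[B2] = OUT[B1] ⊔ OUT[B3] = {a: ⊤, b: ⊤, c: 5, d: ⊤, e: ⊤, f: ⊤}
Applying B2's transfer function to that IN value gives OUT[B2] (row B2 above).

Answer: {a: ⊤, b: ⊤, c: 5, d: ⊤, e: ⊤, f: ⊤}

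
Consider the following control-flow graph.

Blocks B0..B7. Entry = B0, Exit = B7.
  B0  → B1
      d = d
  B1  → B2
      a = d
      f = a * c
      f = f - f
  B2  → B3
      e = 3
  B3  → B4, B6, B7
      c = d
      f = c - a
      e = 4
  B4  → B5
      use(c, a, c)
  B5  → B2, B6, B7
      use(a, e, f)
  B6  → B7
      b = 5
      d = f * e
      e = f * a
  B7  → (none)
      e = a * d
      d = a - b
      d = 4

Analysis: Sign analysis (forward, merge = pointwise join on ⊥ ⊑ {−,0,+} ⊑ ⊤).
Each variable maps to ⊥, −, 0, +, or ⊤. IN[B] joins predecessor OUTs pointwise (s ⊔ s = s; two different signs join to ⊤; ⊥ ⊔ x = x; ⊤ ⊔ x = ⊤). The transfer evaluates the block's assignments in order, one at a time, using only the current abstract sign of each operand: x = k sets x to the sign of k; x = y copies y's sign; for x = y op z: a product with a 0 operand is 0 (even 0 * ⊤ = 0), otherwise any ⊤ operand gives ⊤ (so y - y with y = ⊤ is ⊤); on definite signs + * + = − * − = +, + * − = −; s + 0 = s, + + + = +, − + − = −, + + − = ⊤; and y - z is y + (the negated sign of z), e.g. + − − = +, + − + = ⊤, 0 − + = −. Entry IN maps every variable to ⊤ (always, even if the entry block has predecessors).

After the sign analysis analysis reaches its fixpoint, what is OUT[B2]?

Fixpoint table:
  B0:  IN=(all ⊤)  OUT=(all ⊤)
  B1:  IN=(all ⊤)  OUT=(all ⊤)
  B2:  IN=(all ⊤)  OUT={e:+; rest ⊤}
  B3:  IN={e:+; rest ⊤}  OUT={e:+; rest ⊤}
  B4:  IN={e:+; rest ⊤}  OUT={e:+; rest ⊤}
  B5:  IN={e:+; rest ⊤}  OUT={e:+; rest ⊤}
  B6:  IN={e:+; rest ⊤}  OUT={b:+; rest ⊤}
  B7:  IN=(all ⊤)  OUT={d:+; rest ⊤}

Merge at B2: IN[B2] = OUT[B1] ⊔ OUT[B5] = {a: ⊤, b: ⊤, c: ⊤, d: ⊤, e: ⊤, f: ⊤}
Applying B2's transfer function to that IN value gives OUT[B2] (row B2 above).

Answer: {a: ⊤, b: ⊤, c: ⊤, d: ⊤, e: +, f: ⊤}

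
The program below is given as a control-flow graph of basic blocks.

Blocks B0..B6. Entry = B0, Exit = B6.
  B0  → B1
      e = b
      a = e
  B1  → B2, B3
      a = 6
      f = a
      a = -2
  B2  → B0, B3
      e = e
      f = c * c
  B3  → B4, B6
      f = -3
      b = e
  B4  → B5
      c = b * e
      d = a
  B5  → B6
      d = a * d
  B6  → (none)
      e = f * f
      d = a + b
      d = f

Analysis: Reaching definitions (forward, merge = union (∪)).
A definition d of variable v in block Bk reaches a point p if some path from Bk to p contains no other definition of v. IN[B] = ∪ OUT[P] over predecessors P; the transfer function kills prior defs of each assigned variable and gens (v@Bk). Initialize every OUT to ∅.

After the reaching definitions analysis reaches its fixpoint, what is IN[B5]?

Answer: {a@B1, b@B3, c@B4, d@B4, e@B0, e@B2, f@B3}

Trace:
Per-block solution:
  B0:  IN={a@B1, e@B2, f@B2}  OUT={a@B0, e@B0, f@B2}
  B1:  IN={a@B0, e@B0, f@B2}  OUT={a@B1, e@B0, f@B1}
  B2:  IN={a@B1, e@B0, f@B1}  OUT={a@B1, e@B2, f@B2}
  B3:  IN={a@B1, e@B0, e@B2, f@B1, f@B2}  OUT={a@B1, b@B3, e@B0, e@B2, f@B3}
  B4:  IN={a@B1, b@B3, e@B0, e@B2, f@B3}  OUT={a@B1, b@B3, c@B4, d@B4, e@B0, e@B2, f@B3}
  B5:  IN={a@B1, b@B3, c@B4, d@B4, e@B0, e@B2, f@B3}  OUT={a@B1, b@B3, c@B4, d@B5, e@B0, e@B2, f@B3}
  B6:  IN={a@B1, b@B3, c@B4, d@B5, e@B0, e@B2, f@B3}  OUT={a@B1, b@B3, c@B4, d@B6, e@B6, f@B3}

Merge at B5: IN[B5] = OUT[B4] = {a@B1, b@B3, c@B4, d@B4, e@B0, e@B2, f@B3}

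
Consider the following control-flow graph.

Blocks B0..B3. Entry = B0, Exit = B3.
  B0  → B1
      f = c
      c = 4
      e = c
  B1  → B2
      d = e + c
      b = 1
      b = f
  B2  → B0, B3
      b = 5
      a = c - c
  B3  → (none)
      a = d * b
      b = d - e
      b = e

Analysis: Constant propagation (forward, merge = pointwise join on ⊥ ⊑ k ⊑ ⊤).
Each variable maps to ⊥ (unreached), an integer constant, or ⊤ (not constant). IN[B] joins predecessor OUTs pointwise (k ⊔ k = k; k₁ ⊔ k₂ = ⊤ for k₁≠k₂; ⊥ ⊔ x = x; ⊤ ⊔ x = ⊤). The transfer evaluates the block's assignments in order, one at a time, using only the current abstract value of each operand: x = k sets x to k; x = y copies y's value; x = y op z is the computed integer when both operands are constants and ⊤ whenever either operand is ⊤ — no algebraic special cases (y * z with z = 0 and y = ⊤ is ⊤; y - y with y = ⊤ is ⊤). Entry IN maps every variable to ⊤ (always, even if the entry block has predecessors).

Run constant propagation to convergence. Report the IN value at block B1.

Answer: {a: ⊤, b: ⊤, c: 4, d: ⊤, e: 4, f: ⊤}

Trace:
Converged values:
  B0:   IN=(all ⊤)   OUT={c:4, e:4; rest ⊤}
  B1:   IN={c:4, e:4; rest ⊤}   OUT={c:4, d:8, e:4; rest ⊤}
  B2:   IN={c:4, d:8, e:4; rest ⊤}   OUT={a:0, b:5, c:4, d:8, e:4; rest ⊤}
  B3:   IN={a:0, b:5, c:4, d:8, e:4; rest ⊤}   OUT={a:40, b:4, c:4, d:8, e:4; rest ⊤}

Merge at B1: IN[B1] = OUT[B0] = {a: ⊤, b: ⊤, c: 4, d: ⊤, e: 4, f: ⊤}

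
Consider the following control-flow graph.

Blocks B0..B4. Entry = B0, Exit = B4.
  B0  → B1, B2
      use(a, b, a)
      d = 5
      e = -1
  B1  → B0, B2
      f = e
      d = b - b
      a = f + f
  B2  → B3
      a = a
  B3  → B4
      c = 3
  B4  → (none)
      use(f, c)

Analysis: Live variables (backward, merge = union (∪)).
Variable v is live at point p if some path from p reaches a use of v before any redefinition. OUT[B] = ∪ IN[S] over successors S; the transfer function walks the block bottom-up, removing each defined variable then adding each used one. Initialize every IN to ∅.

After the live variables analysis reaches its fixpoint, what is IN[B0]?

Answer: {a, b, f}

Working:
Per-block solution:
  B0:   IN={a, b, f}   OUT={a, b, e, f}
  B1:   IN={b, e}   OUT={a, b, f}
  B2:   IN={a, f}   OUT={f}
  B3:   IN={f}   OUT={c, f}
  B4:   IN={c, f}   OUT={}

Merge at B0: OUT[B0] = IN[B1] ⊔ IN[B2] = {a, b, e, f}
Applying B0's transfer function to that OUT value gives IN[B0] (row B0 above).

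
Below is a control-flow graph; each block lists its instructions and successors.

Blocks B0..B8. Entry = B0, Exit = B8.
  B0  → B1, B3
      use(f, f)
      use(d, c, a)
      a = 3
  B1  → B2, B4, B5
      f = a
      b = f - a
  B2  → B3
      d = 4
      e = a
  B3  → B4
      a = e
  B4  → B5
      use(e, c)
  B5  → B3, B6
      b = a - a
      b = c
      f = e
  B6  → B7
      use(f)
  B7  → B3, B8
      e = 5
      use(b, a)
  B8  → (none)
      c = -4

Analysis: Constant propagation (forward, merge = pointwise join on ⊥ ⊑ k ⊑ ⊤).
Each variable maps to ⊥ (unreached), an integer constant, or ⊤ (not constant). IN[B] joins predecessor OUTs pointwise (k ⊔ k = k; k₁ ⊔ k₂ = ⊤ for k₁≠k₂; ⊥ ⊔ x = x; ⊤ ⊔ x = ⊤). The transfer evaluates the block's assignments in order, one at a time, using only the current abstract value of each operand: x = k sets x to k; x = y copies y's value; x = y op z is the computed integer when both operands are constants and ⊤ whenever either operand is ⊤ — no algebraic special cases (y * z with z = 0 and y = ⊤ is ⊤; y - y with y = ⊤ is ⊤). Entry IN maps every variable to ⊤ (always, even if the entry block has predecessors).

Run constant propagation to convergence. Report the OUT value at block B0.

Answer: {a: 3, b: ⊤, c: ⊤, d: ⊤, e: ⊤, f: ⊤}

Derivation:
Per-block solution:
  B0: | IN=(all ⊤) | OUT={a:3; rest ⊤}
  B1: | IN={a:3; rest ⊤} | OUT={a:3, b:0, f:3; rest ⊤}
  B2: | IN={a:3, b:0, f:3; rest ⊤} | OUT={a:3, b:0, d:4, e:3, f:3; rest ⊤}
  B3: | IN=(all ⊤) | OUT=(all ⊤)
  B4: | IN=(all ⊤) | OUT=(all ⊤)
  B5: | IN=(all ⊤) | OUT=(all ⊤)
  B6: | IN=(all ⊤) | OUT=(all ⊤)
  B7: | IN=(all ⊤) | OUT={e:5; rest ⊤}
  B8: | IN={e:5; rest ⊤} | OUT={c:-4, e:5; rest ⊤}

B0 is the boundary node: IN[B0] = {a: ⊤, b: ⊤, c: ⊤, d: ⊤, e: ⊤, f: ⊤}
Applying B0's transfer function to that IN value gives OUT[B0] (row B0 above).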